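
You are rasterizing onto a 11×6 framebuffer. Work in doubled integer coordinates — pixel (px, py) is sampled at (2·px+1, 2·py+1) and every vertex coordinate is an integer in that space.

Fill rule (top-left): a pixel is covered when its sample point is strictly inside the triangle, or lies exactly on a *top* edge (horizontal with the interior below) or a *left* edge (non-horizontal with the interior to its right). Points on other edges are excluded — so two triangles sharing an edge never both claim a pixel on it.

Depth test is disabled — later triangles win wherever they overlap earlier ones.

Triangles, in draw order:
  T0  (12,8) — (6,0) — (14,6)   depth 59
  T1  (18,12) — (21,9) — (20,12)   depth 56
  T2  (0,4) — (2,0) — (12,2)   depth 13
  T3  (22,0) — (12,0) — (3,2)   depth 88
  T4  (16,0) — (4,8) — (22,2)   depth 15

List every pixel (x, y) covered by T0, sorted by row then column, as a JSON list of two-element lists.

T0:
  2·area = 28
  edge (12, 8)→(6, 0): d=(-6,-8) top-left  bias=+0
  edge (6, 0)→(14, 6): d=(8,6) right/bottom  bias=-1
  edge (14, 6)→(12, 8): d=(-2,2) right/bottom  bias=-1
    (3,0)@(7, 1): e=[2,2,24] → X
    (4,0)@(9, 1): e=[18,-10,20] → .
    (9,0)@(19, 1): e=[98,-70,0] → .  [on edge]
    (3,1)@(7, 3): e=[-10,18,20] → .
    (4,1)@(9, 3): e=[6,6,16] → X
    (5,1)@(11, 3): e=[22,-6,12] → .
    (8,1)@(17, 3): e=[70,-42,0] → .  [on edge]
    (4,2)@(9, 5): e=[-6,22,12] → .
    (5,2)@(11, 5): e=[10,10,8] → X
    (6,2)@(13, 5): e=[26,-2,4] → .
    (7,2)@(15, 5): e=[42,-14,0] → .  [on edge]
    (5,3)@(11, 7): e=[-2,26,4] → .
    (6,3)@(13, 7): e=[14,14,0] → .  [on edge]
    (5,4)@(11, 9): e=[-14,42,0] → .  [on edge]
    (4,5)@(9, 11): e=[-42,70,0] → .  [on edge]
  covered (3 px):
    . . . X . . . . . . .
    . . . . X . . . . . .
    . . . . . X . . . . .
    . . . . . . . . . . .
    . . . . . . . . . . .
    . . . . . . . . . . .
T1:
  2·area = 6
  edge (18, 12)→(21, 9): d=(3,-3) top-left  bias=+0
  edge (21, 9)→(20, 12): d=(-1,3) right/bottom  bias=-1
  edge (20, 12)→(18, 12): d=(-2,0) right/bottom  bias=-1
    (10,4)@(21, 9): e=[0,0,6] → .  [on edge]
    (9,5)@(19, 11): e=[0,4,2] → X  [on edge]
    (10,5)@(21, 11): e=[6,-2,2] → .
  covered (1 px):
    . . . . . . . . . . .
    . . . . . . . . . . .
    . . . . . . . . . . .
    . . . . . . . . . . .
    . . . . . . . . . . .
    . . . . . . . . . X .
T2:
  2·area = 44
  edge (0, 4)→(2, 0): d=(2,-4) top-left  bias=+0
  edge (2, 0)→(12, 2): d=(10,2) right/bottom  bias=-1
  edge (12, 2)→(0, 4): d=(-12,2) right/bottom  bias=-1
    (1,0)@(3, 1): e=[6,8,30] → X
    (2,0)@(5, 1): e=[14,4,26] → X
    (3,0)@(7, 1): e=[22,0,22] → .  [on edge]
    (0,1)@(1, 3): e=[2,32,10] → X
    (3,1)@(7, 3): e=[26,20,-2] → .
    (8,1)@(17, 3): e=[66,0,-22] → .  [on edge]
    (0,2)@(1, 5): e=[6,52,-14] → .
    (1,2)@(3, 5): e=[14,48,-18] → .
    (2,2)@(5, 5): e=[22,44,-22] → .
  covered (5 px):
    . X X . . . . . . . .
    X X X . . . . . . . .
    . . . . . . . . . . .
    . . . . . . . . . . .
    . . . . . . . . . . .
    . . . . . . . . . . .
T3:
  2·area = 20  (B↔C swapped to make it positive)
  edge (22, 0)→(3, 2): d=(-19,2) right/bottom  bias=-1
  edge (3, 2)→(12, 0): d=(9,-2) top-left  bias=+0
  edge (12, 0)→(22, 0): d=(10,0) top-left  bias=+0
    (4,0)@(9, 1): e=[7,3,10] → X
    (5,0)@(11, 1): e=[3,7,10] → X
    (6,0)@(13, 1): e=[-1,11,10] → .
    (4,1)@(9, 3): e=[-31,21,30] → .
    (5,1)@(11, 3): e=[-35,25,30] → .
  covered (2 px):
    . . . . X X . . . . .
    . . . . . . . . . . .
    . . . . . . . . . . .
    . . . . . . . . . . .
    . . . . . . . . . . .
    . . . . . . . . . . .
T4:
  2·area = 72  (B↔C swapped to make it positive)
  edge (16, 0)→(22, 2): d=(6,2) right/bottom  bias=-1
  edge (22, 2)→(4, 8): d=(-18,6) right/bottom  bias=-1
  edge (4, 8)→(16, 0): d=(12,-8) top-left  bias=+0
    (7,0)@(15, 1): e=[8,60,4] → X
    (8,0)@(17, 1): e=[4,48,20] → X
    (9,0)@(19, 1): e=[0,36,36] → .  [on edge]
    (6,1)@(13, 3): e=[24,36,12] → X
    (9,1)@(19, 3): e=[12,0,60] → .  [on edge]
    (4,2)@(9, 5): e=[44,24,4] → X
    (5,2)@(11, 5): e=[40,12,20] → X
    (6,2)@(13, 5): e=[36,0,36] → .  [on edge]
    (7,2)@(15, 5): e=[32,-12,52] → .
    (8,2)@(17, 5): e=[28,-24,68] → .
    (3,3)@(7, 7): e=[60,0,12] → .  [on edge]
    (4,3)@(9, 7): e=[56,-12,28] → .
    (0,4)@(1, 9): e=[84,0,-12] → .  [on edge]
  covered (7 px):
    . . . . . . . X X . .
    . . . . . . X X X . .
    . . . . X X . . . . .
    . . . . . . . . . . .
    . . . . . . . . . . .
    . . . . . . . . . . .

Result: [[3,0],[4,1],[5,2]]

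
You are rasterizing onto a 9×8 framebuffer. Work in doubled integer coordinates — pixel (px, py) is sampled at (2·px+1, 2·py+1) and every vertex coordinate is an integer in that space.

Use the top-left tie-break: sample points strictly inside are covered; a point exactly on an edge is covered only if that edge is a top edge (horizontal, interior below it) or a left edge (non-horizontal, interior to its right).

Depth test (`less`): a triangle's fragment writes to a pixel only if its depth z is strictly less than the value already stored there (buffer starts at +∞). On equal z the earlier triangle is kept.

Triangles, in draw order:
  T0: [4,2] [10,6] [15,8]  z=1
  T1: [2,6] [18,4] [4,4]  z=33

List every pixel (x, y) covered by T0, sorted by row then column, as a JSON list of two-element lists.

T0:
  2·area = 8  (B↔C swapped to make it positive)
  edge (4, 2)→(15, 8): d=(11,6) right/bottom  bias=-1
  edge (15, 8)→(10, 6): d=(-5,-2) top-left  bias=+0
  edge (10, 6)→(4, 2): d=(-6,-4) top-left  bias=+0
    (4,2)@(9, 5): e=[3,3,2] → #
    (5,2)@(11, 5): e=[-9,7,10] → ·
    (4,3)@(9, 7): e=[25,-7,-10] → ·
    (6,3)@(13, 7): e=[1,1,6] → #
    (7,3)@(15, 7): e=[-11,5,14] → ·
    (6,4)@(13, 9): e=[23,-9,-6] → ·
  covered (2 px):
    · · · · · · · · ·
    · · · · · · · · ·
    · · · · # · · · ·
    · · · · · · # · ·
    · · · · · · · · ·
    · · · · · · · · ·
    · · · · · · · · ·
    · · · · · · · · ·
T1:
  2·area = 28  (B↔C swapped to make it positive)
  edge (2, 6)→(4, 4): d=(2,-2) top-left  bias=+0
  edge (4, 4)→(18, 4): d=(14,0) top-left  bias=+0
  edge (18, 4)→(2, 6): d=(-16,2) right/bottom  bias=-1
    (3,0)@(7, 1): e=[0,-42,70] → ·  [on edge]
    (2,1)@(5, 3): e=[0,-14,42] → ·  [on edge]
    (1,2)@(3, 5): e=[0,14,14] → #  [on edge]
    (2,2)@(5, 5): e=[4,14,10] → #
    (3,2)@(7, 5): e=[8,14,6] → #
    (4,2)@(9, 5): e=[12,14,2] → #
    (5,2)@(11, 5): e=[16,14,-2] → ·
    (0,3)@(1, 7): e=[0,42,-14] → ·  [on edge]
    (1,3)@(3, 7): e=[4,42,-18] → ·
    (2,3)@(5, 7): e=[8,42,-22] → ·
    (3,3)@(7, 7): e=[12,42,-26] → ·
    (4,3)@(9, 7): e=[16,42,-30] → ·
  covered (4 px):
    · · · · · · · · ·
    · · · · · · · · ·
    · # # # # · · · ·
    · · · · · · · · ·
    · · · · · · · · ·
    · · · · · · · · ·
    · · · · · · · · ·
    · · · · · · · · ·

Result: [[4,2],[6,3]]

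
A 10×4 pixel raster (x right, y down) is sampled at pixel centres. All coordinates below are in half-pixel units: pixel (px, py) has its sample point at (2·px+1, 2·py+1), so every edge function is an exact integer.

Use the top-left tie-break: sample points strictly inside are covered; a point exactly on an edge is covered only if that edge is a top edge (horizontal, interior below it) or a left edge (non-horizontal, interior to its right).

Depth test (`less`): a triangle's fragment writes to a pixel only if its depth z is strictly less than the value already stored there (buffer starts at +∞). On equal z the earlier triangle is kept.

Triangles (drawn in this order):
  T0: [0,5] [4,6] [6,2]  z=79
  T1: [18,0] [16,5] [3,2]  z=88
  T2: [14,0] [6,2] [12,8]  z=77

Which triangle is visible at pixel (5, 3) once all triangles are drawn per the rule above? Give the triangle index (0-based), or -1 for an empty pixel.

T0:
  2·area = 18  (B↔C swapped to make it positive)
  edge (0, 5)→(6, 2): d=(6,-3) top-left  bias=+0
  edge (6, 2)→(4, 6): d=(-2,4) right/bottom  bias=-1
  edge (4, 6)→(0, 5): d=(-4,-1) top-left  bias=+0
    (2,1)@(5, 3): e=[3,2,13] → #
    (3,1)@(7, 3): e=[9,-6,15] → ·
    (0,2)@(1, 5): e=[3,14,1] → #
    (1,2)@(3, 5): e=[9,6,3] → #
    (2,2)@(5, 5): e=[15,-2,5] → ·
    (0,3)@(1, 7): e=[15,10,-7] → ·
    (1,3)@(3, 7): e=[21,2,-5] → ·
  covered (3 px):
    · · · · · · · · · ·
    · · # · · · · · · ·
    # # · · · · · · · ·
    · · · · · · · · · ·
T1:
  2·area = 71
  edge (18, 0)→(16, 5): d=(-2,5) right/bottom  bias=-1
  edge (16, 5)→(3, 2): d=(-13,-3) top-left  bias=+0
  edge (3, 2)→(18, 0): d=(15,-2) top-left  bias=+0
    (5,0)@(11, 1): e=[33,37,1] → #
    (6,0)@(13, 1): e=[23,43,5] → #
    (7,0)@(15, 1): e=[13,49,9] → #
    (8,0)@(17, 1): e=[3,55,13] → #
    (9,0)@(19, 1): e=[-7,61,17] → ·
    (4,1)@(9, 3): e=[39,5,27] → #
    (8,1)@(17, 3): e=[-1,29,43] → ·
    (4,2)@(9, 5): e=[35,-21,57] → ·
    (5,2)@(11, 5): e=[25,-15,61] → ·
    (6,2)@(13, 5): e=[15,-9,65] → ·
    (7,2)@(15, 5): e=[5,-3,69] → ·
  covered (8 px):
    · · · · · # # # # ·
    · · · · # # # # · ·
    · · · · · · · · · ·
    · · · · · · · · · ·
T2:
  2·area = 60  (B↔C swapped to make it positive)
  edge (14, 0)→(12, 8): d=(-2,8) right/bottom  bias=-1
  edge (12, 8)→(6, 2): d=(-6,-6) top-left  bias=+0
  edge (6, 2)→(14, 0): d=(8,-2) top-left  bias=+0
    (2,0)@(5, 1): e=[70,0,-10] → ·  [on edge]
    (5,0)@(11, 1): e=[22,36,2] → #
    (6,0)@(13, 1): e=[6,48,6] → #
    (7,0)@(15, 1): e=[-10,60,10] → ·
    (3,1)@(7, 3): e=[50,0,10] → #  [on edge]
    (4,1)@(9, 3): e=[34,12,14] → #
    (7,1)@(15, 3): e=[-14,48,26] → ·
    (3,2)@(7, 5): e=[46,-12,26] → ·
    (4,2)@(9, 5): e=[30,0,30] → #  [on edge]
    (6,2)@(13, 5): e=[-2,24,38] → ·
    (4,3)@(9, 7): e=[26,-12,46] → ·
    (5,3)@(11, 7): e=[10,0,50] → #  [on edge]
  covered (9 px):
    · · · · · # # · · ·
    · · · # # # # · · ·
    · · · · # # · · · ·
    · · · · · # · · · ·

Z-buffer (winner per pixel, '.' = empty):
  . . . . . 2 2 1 1 .
  . . 0 2 2 2 2 1 . .
  0 0 . . 2 2 . . . .
  . . . . . 2 . . . .

Answer: 2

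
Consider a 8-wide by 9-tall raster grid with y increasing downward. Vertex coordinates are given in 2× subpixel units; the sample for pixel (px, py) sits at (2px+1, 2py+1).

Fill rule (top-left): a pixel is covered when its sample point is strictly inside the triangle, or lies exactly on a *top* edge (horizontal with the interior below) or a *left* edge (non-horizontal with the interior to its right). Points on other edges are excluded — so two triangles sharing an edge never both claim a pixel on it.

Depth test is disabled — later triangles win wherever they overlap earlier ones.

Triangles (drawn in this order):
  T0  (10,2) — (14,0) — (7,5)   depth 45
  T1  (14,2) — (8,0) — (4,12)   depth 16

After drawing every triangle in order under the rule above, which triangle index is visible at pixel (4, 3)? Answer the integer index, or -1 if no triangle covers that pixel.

T0:
  2·area = 6
  edge (10, 2)→(14, 0): d=(4,-2) top-left  bias=+0
  edge (14, 0)→(7, 5): d=(-7,5) right/bottom  bias=-1
  edge (7, 5)→(10, 2): d=(3,-3) top-left  bias=+0
    (5,0)@(11, 1): e=[-2,8,0] → ·  [on edge]
    (4,1)@(9, 3): e=[2,4,0] → █  [on edge]
    (5,1)@(11, 3): e=[6,-6,6] → ·
    (3,2)@(7, 5): e=[6,0,0] → ·  [on edge]
    (4,2)@(9, 5): e=[10,-10,6] → ·
    (2,3)@(5, 7): e=[10,-4,0] → ·  [on edge]
    (1,4)@(3, 9): e=[14,-8,0] → ·  [on edge]
    (0,5)@(1, 11): e=[18,-12,0] → ·  [on edge]
  covered (1 px):
    · · · · · · · ·
    · · · · █ · · ·
    · · · · · · · ·
    · · · · · · · ·
    · · · · · · · ·
    · · · · · · · ·
    · · · · · · · ·
    · · · · · · · ·
    · · · · · · · ·
T1:
  2·area = 80  (B↔C swapped to make it positive)
  edge (14, 2)→(4, 12): d=(-10,10) right/bottom  bias=-1
  edge (4, 12)→(8, 0): d=(4,-12) top-left  bias=+0
  edge (8, 0)→(14, 2): d=(6,2) right/bottom  bias=-1
    (4,0)@(9, 1): e=[60,16,4] → █
    (5,0)@(11, 1): e=[40,40,0] → ·  [on edge]
    (7,0)@(15, 1): e=[0,88,-8] → ·  [on edge]
    (3,1)@(7, 3): e=[60,0,20] → █  [on edge]
    (5,1)@(11, 3): e=[20,48,12] → █
    (6,1)@(13, 3): e=[0,72,8] → ·  [on edge]
    (3,2)@(7, 5): e=[40,8,32] → █
    (5,2)@(11, 5): e=[0,56,24] → ·  [on edge]
    (3,3)@(7, 7): e=[20,16,44] → █
    (4,3)@(9, 7): e=[0,40,40] → ·  [on edge]
    (2,4)@(5, 9): e=[20,0,60] → █  [on edge]
    (3,4)@(7, 9): e=[0,24,56] → ·  [on edge]
    (2,5)@(5, 11): e=[0,8,72] → ·  [on edge]
    (1,6)@(3, 13): e=[0,-8,88] → ·  [on edge]
    (0,7)@(1, 15): e=[0,-24,104] → ·  [on edge]
    (1,7)@(3, 15): e=[-20,0,100] → ·  [on edge]
  covered (8 px):
    · · · · █ · · ·
    · · · █ █ █ · ·
    · · · █ █ · · ·
    · · · █ · · · ·
    · · █ · · · · ·
    · · · · · · · ·
    · · · · · · · ·
    · · · · · · · ·
    · · · · · · · ·

Z-buffer (winner per pixel, '.' = empty):
  . . . . 1 . . .
  . . . 1 1 1 . .
  . . . 1 1 . . .
  . . . 1 . . . .
  . . 1 . . . . .
  . . . . . . . .
  . . . . . . . .
  . . . . . . . .
  . . . . . . . .

Result: -1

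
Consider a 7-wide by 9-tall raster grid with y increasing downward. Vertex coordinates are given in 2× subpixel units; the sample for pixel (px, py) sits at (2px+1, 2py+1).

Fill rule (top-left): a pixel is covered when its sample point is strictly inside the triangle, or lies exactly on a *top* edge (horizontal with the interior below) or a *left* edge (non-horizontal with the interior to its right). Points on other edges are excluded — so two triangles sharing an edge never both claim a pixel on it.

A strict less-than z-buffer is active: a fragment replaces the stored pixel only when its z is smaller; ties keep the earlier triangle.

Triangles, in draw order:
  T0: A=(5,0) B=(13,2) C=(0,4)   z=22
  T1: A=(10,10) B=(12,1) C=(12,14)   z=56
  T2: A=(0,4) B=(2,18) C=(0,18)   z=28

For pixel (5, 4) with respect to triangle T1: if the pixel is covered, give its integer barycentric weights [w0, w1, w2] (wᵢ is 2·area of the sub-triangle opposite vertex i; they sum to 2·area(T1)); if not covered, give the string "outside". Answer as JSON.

T0:
  2·area = 42
  edge (5, 0)→(13, 2): d=(8,2) right/bottom  bias=-1
  edge (13, 2)→(0, 4): d=(-13,2) right/bottom  bias=-1
  edge (0, 4)→(5, 0): d=(5,-4) top-left  bias=+0
    (2,0)@(5, 1): e=[8,29,5] → █
    (3,0)@(7, 1): e=[4,25,13] → █
    (4,0)@(9, 1): e=[0,21,21] → ·  [on edge]
    (1,1)@(3, 3): e=[28,7,7] → █
    (3,1)@(7, 3): e=[20,-1,23] → ·
    (1,2)@(3, 5): e=[44,-19,17] → ·
    (2,2)@(5, 5): e=[40,-23,25] → ·
  covered (4 px):
    · · █ █ · · ·
    · █ █ · · · ·
    · · · · · · ·
    · · · · · · ·
    · · · · · · ·
    · · · · · · ·
    · · · · · · ·
    · · · · · · ·
    · · · · · · ·
T1:
  2·area = 26
  edge (10, 10)→(12, 1): d=(2,-9) top-left  bias=+0
  edge (12, 1)→(12, 14): d=(0,13) right/bottom  bias=-1
  edge (12, 14)→(10, 10): d=(-2,-4) top-left  bias=+0
    (5,3)@(11, 7): e=[3,13,10] → █
    (6,3)@(13, 7): e=[21,-13,18] → ·
    (5,4)@(11, 9): e=[7,13,6] → █
    (6,4)@(13, 9): e=[25,-13,14] → ·
    (5,5)@(11, 11): e=[11,13,2] → █
    (6,5)@(13, 11): e=[29,-13,10] → ·
    (5,6)@(11, 13): e=[15,13,-2] → ·
  covered (3 px):
    · · · · · · ·
    · · · · · · ·
    · · · · · · ·
    · · · · · █ ·
    · · · · · █ ·
    · · · · · █ ·
    · · · · · · ·
    · · · · · · ·
    · · · · · · ·
T2:
  2·area = 28
  edge (0, 4)→(2, 18): d=(2,14) right/bottom  bias=-1
  edge (2, 18)→(0, 18): d=(-2,0) right/bottom  bias=-1
  edge (0, 18)→(0, 4): d=(0,-14) top-left  bias=+0
    (0,5)@(1, 11): e=[0,14,14] → ·  [on edge]
    (0,6)@(1, 13): e=[4,10,14] → █
    (1,6)@(3, 13): e=[-24,10,42] → ·
    (0,7)@(1, 15): e=[8,6,14] → █
    (1,7)@(3, 15): e=[-20,6,42] → ·
    (0,8)@(1, 17): e=[12,2,14] → █
    (1,8)@(3, 17): e=[-16,2,42] → ·
  covered (3 px):
    · · · · · · ·
    · · · · · · ·
    · · · · · · ·
    · · · · · · ·
    · · · · · · ·
    · · · · · · ·
    █ · · · · · ·
    █ · · · · · ·
    █ · · · · · ·

Result: [13,6,7]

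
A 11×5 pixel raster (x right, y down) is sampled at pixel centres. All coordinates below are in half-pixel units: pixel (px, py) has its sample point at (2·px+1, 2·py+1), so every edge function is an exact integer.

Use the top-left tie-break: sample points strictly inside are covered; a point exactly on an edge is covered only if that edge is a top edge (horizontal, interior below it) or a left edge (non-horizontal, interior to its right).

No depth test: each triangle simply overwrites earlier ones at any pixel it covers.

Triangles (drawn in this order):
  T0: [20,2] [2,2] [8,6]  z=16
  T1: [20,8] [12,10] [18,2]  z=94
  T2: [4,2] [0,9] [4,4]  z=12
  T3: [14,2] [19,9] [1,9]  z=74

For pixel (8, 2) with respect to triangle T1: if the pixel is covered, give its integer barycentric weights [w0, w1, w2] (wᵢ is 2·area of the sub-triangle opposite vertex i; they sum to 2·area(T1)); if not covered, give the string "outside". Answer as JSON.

T0:
  2·area = 72  (B↔C swapped to make it positive)
  edge (20, 2)→(8, 6): d=(-12,4) right/bottom  bias=-1
  edge (8, 6)→(2, 2): d=(-6,-4) top-left  bias=+0
  edge (2, 2)→(20, 2): d=(18,0) top-left  bias=+0
    (2,1)@(5, 3): e=[48,6,18] → █
    (3,1)@(7, 3): e=[40,14,18] → █
    (4,1)@(9, 3): e=[32,22,18] → █
    (5,1)@(11, 3): e=[24,30,18] → █
    (6,1)@(13, 3): e=[16,38,18] → █
    (7,1)@(15, 3): e=[8,46,18] → █
    (8,1)@(17, 3): e=[0,54,18] → ·  [on edge]
    (2,2)@(5, 5): e=[24,-6,54] → ·
    (3,2)@(7, 5): e=[16,2,54] → █
    (5,2)@(11, 5): e=[0,18,54] → ·  [on edge]
    (6,2)@(13, 5): e=[-8,26,54] → ·
    (7,2)@(15, 5): e=[-16,34,54] → ·
    (2,3)@(5, 7): e=[0,-18,90] → ·  [on edge]
  covered (8 px):
    · · · · · · · · · · ·
    · · █ █ █ █ █ █ · · ·
    · · · █ █ · · · · · ·
    · · · · · · · · · · ·
    · · · · · · · · · · ·
T1:
  2·area = 52
  edge (20, 8)→(12, 10): d=(-8,2) right/bottom  bias=-1
  edge (12, 10)→(18, 2): d=(6,-8) top-left  bias=+0
  edge (18, 2)→(20, 8): d=(2,6) right/bottom  bias=-1
    (8,2)@(17, 5): e=[30,10,12] → █
    (9,2)@(19, 5): e=[26,26,0] → ·  [on edge]
    (7,3)@(15, 7): e=[18,6,28] → █
    (9,3)@(19, 7): e=[10,38,4] → █
    (10,3)@(21, 7): e=[6,54,-8] → ·
    (6,4)@(13, 9): e=[6,2,44] → █
    (8,4)@(17, 9): e=[-2,34,20] → ·
    (9,4)@(19, 9): e=[-6,50,8] → ·
  covered (6 px):
    · · · · · · · · · · ·
    · · · · · · · · · · ·
    · · · · · · · · █ · ·
    · · · · · · · █ █ █ ·
    · · · · · · █ █ · · ·
T2:
  2·area = 8  (B↔C swapped to make it positive)
  edge (4, 2)→(4, 4): d=(0,2) right/bottom  bias=-1
  edge (4, 4)→(0, 9): d=(-4,5) right/bottom  bias=-1
  edge (0, 9)→(4, 2): d=(4,-7) top-left  bias=+0
    (1,2)@(3, 5): e=[2,1,5] → █
    (2,2)@(5, 5): e=[-2,-9,19] → ·
    (1,3)@(3, 7): e=[2,-7,13] → ·
  covered (1 px):
    · · · · · · · · · · ·
    · · · · · · · · · · ·
    · █ · · · · · · · · ·
    · · · · · · · · · · ·
    · · · · · · · · · · ·
T3:
  2·area = 126
  edge (14, 2)→(19, 9): d=(5,7) right/bottom  bias=-1
  edge (19, 9)→(1, 9): d=(-18,0) right/bottom  bias=-1
  edge (1, 9)→(14, 2): d=(13,-7) top-left  bias=+0
    (6,1)@(13, 3): e=[12,108,6] → █
    (7,1)@(15, 3): e=[-2,108,20] → ·
    (4,2)@(9, 5): e=[50,72,4] → █
    (5,2)@(11, 5): e=[36,72,18] → █
    (7,2)@(15, 5): e=[8,72,46] → █
    (8,2)@(17, 5): e=[-6,72,60] → ·
    (2,3)@(5, 7): e=[88,36,2] → █
    (3,3)@(7, 7): e=[74,36,16] → █
    (8,3)@(17, 7): e=[4,36,86] → █
    (9,3)@(19, 7): e=[-10,36,100] → ·
    (0,4)@(1, 9): e=[126,0,0] → ·  [on edge]
    (1,4)@(3, 9): e=[112,0,14] → ·  [on edge]
    (2,4)@(5, 9): e=[98,0,28] → ·  [on edge]
    (3,4)@(7, 9): e=[84,0,42] → ·  [on edge]
    (4,4)@(9, 9): e=[70,0,56] → ·  [on edge]
    (5,4)@(11, 9): e=[56,0,70] → ·  [on edge]
    (6,4)@(13, 9): e=[42,0,84] → ·  [on edge]
    (7,4)@(15, 9): e=[28,0,98] → ·  [on edge]
    (8,4)@(17, 9): e=[14,0,112] → ·  [on edge]
    (9,4)@(19, 9): e=[0,0,126] → ·  [on edge]
    (10,4)@(21, 9): e=[-14,0,140] → ·  [on edge]
  covered (12 px):
    · · · · · · · · · · ·
    · · · · · · █ · · · ·
    · · · · █ █ █ █ · · ·
    · · █ █ █ █ █ █ █ · ·
    · · · · · · · · · · ·

Answer: [10,12,30]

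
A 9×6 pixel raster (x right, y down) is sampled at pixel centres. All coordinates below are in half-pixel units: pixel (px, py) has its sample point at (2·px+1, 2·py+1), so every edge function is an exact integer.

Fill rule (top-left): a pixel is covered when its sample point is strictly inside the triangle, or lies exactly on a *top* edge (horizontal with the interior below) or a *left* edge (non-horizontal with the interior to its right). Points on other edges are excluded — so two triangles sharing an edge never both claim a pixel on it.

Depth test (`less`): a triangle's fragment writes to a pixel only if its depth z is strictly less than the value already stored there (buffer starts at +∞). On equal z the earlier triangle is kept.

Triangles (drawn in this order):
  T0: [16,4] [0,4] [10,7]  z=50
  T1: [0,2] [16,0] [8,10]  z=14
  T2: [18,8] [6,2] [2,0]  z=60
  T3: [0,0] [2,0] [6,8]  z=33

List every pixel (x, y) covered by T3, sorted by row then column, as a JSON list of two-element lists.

T0:
  2·area = 48  (B↔C swapped to make it positive)
  edge (16, 4)→(10, 7): d=(-6,3) right/bottom  bias=-1
  edge (10, 7)→(0, 4): d=(-10,-3) top-left  bias=+0
  edge (0, 4)→(16, 4): d=(16,0) top-left  bias=+0
    (2,2)@(5, 5): e=[27,5,16] → #
    (3,2)@(7, 5): e=[21,11,16] → #
    (4,2)@(9, 5): e=[15,17,16] → #
    (5,2)@(11, 5): e=[9,23,16] → #
    (6,2)@(13, 5): e=[3,29,16] → #
    (7,2)@(15, 5): e=[-3,35,16] → ·
    (2,3)@(5, 7): e=[15,-15,48] → ·
    (3,3)@(7, 7): e=[9,-9,48] → ·
    (4,3)@(9, 7): e=[3,-3,48] → ·
    (5,3)@(11, 7): e=[-3,3,48] → ·
    (6,3)@(13, 7): e=[-9,9,48] → ·
  covered (5 px):
    · · · · · · · · ·
    · · · · · · · · ·
    · · # # # # # · ·
    · · · · · · · · ·
    · · · · · · · · ·
    · · · · · · · · ·
T1:
  2·area = 144
  edge (0, 2)→(16, 0): d=(16,-2) top-left  bias=+0
  edge (16, 0)→(8, 10): d=(-8,10) right/bottom  bias=-1
  edge (8, 10)→(0, 2): d=(-8,-8) top-left  bias=+0
    (4,0)@(9, 1): e=[2,62,80] → #
    (5,0)@(11, 1): e=[6,42,96] → #
    (6,0)@(13, 1): e=[10,22,112] → #
    (7,0)@(15, 1): e=[14,2,128] → #
    (8,0)@(17, 1): e=[18,-18,144] → ·
    (0,1)@(1, 3): e=[18,126,0] → #  [on edge]
    (1,1)@(3, 3): e=[22,106,16] → #
    (2,1)@(5, 3): e=[26,86,32] → #
    (3,1)@(7, 3): e=[30,66,48] → #
    (7,1)@(15, 3): e=[46,-14,112] → ·
    (0,2)@(1, 5): e=[50,110,-16] → ·
    (1,2)@(3, 5): e=[54,90,0] → #  [on edge]
    (2,3)@(5, 7): e=[90,54,0] → #  [on edge]
    (3,4)@(7, 9): e=[126,18,0] → #  [on edge]
    (4,5)@(9, 11): e=[162,-18,0] → ·  [on edge]
  covered (20 px):
    · · · · # # # # ·
    # # # # # # # · ·
    · # # # # # · · ·
    · · # # # · · · ·
    · · · # · · · · ·
    · · · · · · · · ·
T2:
  degenerate (2·area = 0) — covers nothing
T3:
  2·area = 16
  edge (0, 0)→(2, 0): d=(2,0) top-left  bias=+0
  edge (2, 0)→(6, 8): d=(4,8) right/bottom  bias=-1
  edge (6, 8)→(0, 0): d=(-6,-8) top-left  bias=+0
    (0,0)@(1, 1): e=[2,12,2] → #
    (1,0)@(3, 1): e=[2,-4,18] → ·
    (0,1)@(1, 3): e=[6,20,-10] → ·
    (1,1)@(3, 3): e=[6,4,6] → #
    (2,1)@(5, 3): e=[6,-12,22] → ·
    (1,2)@(3, 5): e=[10,12,-6] → ·
  covered (2 px):
    # · · · · · · · ·
    · # · · · · · · ·
    · · · · · · · · ·
    · · · · · · · · ·
    · · · · · · · · ·
    · · · · · · · · ·

Answer: [[0,0],[1,1]]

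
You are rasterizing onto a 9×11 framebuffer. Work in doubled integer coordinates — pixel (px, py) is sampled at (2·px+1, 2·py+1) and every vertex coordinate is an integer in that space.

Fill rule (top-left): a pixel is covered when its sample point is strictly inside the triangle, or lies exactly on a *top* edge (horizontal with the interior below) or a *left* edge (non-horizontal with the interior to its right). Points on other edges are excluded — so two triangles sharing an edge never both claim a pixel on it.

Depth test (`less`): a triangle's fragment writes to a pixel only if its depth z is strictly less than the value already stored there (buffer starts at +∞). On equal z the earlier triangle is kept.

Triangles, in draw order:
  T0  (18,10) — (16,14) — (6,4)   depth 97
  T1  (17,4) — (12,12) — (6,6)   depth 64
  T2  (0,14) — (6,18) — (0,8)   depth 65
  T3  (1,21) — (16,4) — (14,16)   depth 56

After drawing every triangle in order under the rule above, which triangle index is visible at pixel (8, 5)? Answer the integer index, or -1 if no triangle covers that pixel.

T0:
  2·area = 60
  edge (18, 10)→(16, 14): d=(-2,4) right/bottom  bias=-1
  edge (16, 14)→(6, 4): d=(-10,-10) top-left  bias=+0
  edge (6, 4)→(18, 10): d=(12,6) right/bottom  bias=-1
    (1,0)@(3, 1): e=[78,0,-18] → ·  [on edge]
    (2,1)@(5, 3): e=[66,0,-6] → ·  [on edge]
    (3,2)@(7, 5): e=[54,0,6] → █  [on edge]
    (4,2)@(9, 5): e=[46,20,-6] → ·
    (3,3)@(7, 7): e=[50,-20,30] → ·
    (4,3)@(9, 7): e=[42,0,18] → █  [on edge]
    (5,3)@(11, 7): e=[34,20,6] → █
    (6,3)@(13, 7): e=[26,40,-6] → ·
    (4,4)@(9, 9): e=[38,-20,42] → ·
    (5,4)@(11, 9): e=[30,0,30] → █  [on edge]
    (6,4)@(13, 9): e=[22,20,18] → █
    (7,4)@(15, 9): e=[14,40,6] → █
    (6,5)@(13, 11): e=[18,0,42] → █  [on edge]
    (7,6)@(15, 13): e=[6,0,54] → █  [on edge]
    (8,7)@(17, 15): e=[-6,0,66] → ·  [on edge]
  covered (10 px):
    · · · · · · · · ·
    · · · · · · · · ·
    · · · █ · · · · ·
    · · · · █ █ · · ·
    · · · · · █ █ █ ·
    · · · · · · █ █ █
    · · · · · · · █ ·
    · · · · · · · · ·
    · · · · · · · · ·
    · · · · · · · · ·
    · · · · · · · · ·
T1:
  2·area = 78
  edge (17, 4)→(12, 12): d=(-5,8) right/bottom  bias=-1
  edge (12, 12)→(6, 6): d=(-6,-6) top-left  bias=+0
  edge (6, 6)→(17, 4): d=(11,-2) top-left  bias=+0
    (0,0)@(1, 1): e=[143,0,-65] → ·  [on edge]
    (1,1)@(3, 3): e=[117,0,-39] → ·  [on edge]
    (2,2)@(5, 5): e=[91,0,-13] → ·  [on edge]
    (6,2)@(13, 5): e=[27,48,3] → █
    (7,2)@(15, 5): e=[11,60,7] → █
    (8,2)@(17, 5): e=[-5,72,11] → ·
    (3,3)@(7, 7): e=[65,0,13] → █  [on edge]
    (4,3)@(9, 7): e=[49,12,17] → █
    (5,3)@(11, 7): e=[33,24,21] → █
    (8,3)@(17, 7): e=[-15,60,33] → ·
    (3,4)@(7, 9): e=[55,-12,35] → ·
    (4,4)@(9, 9): e=[39,0,39] → █  [on edge]
    (5,5)@(11, 11): e=[13,0,65] → █  [on edge]
    (6,6)@(13, 13): e=[-13,0,91] → ·  [on edge]
    (7,7)@(15, 15): e=[-39,0,117] → ·  [on edge]
    (8,8)@(17, 17): e=[-65,0,143] → ·  [on edge]
  covered (11 px):
    · · · · · · · · ·
    · · · · · · · · ·
    · · · · · · █ █ ·
    · · · █ █ █ █ █ ·
    · · · · █ █ █ · ·
    · · · · · █ · · ·
    · · · · · · · · ·
    · · · · · · · · ·
    · · · · · · · · ·
    · · · · · · · · ·
    · · · · · · · · ·
T2:
  2·area = 36  (B↔C swapped to make it positive)
  edge (0, 14)→(0, 8): d=(0,-6) top-left  bias=+0
  edge (0, 8)→(6, 18): d=(6,10) right/bottom  bias=-1
  edge (6, 18)→(0, 14): d=(-6,-4) top-left  bias=+0
    (0,5)@(1, 11): e=[6,8,22] → █
    (1,5)@(3, 11): e=[18,-12,30] → ·
    (0,6)@(1, 13): e=[6,20,10] → █
    (1,6)@(3, 13): e=[18,0,18] → ·  [on edge]
    (0,7)@(1, 15): e=[6,32,-2] → ·
    (1,7)@(3, 15): e=[18,12,6] → █
    (2,7)@(5, 15): e=[30,-8,14] → ·
    (1,8)@(3, 17): e=[18,24,-6] → ·
    (2,8)@(5, 17): e=[30,4,2] → █
    (3,8)@(7, 17): e=[42,-16,10] → ·
    (2,9)@(5, 19): e=[30,16,-10] → ·
  covered (4 px):
    · · · · · · · · ·
    · · · · · · · · ·
    · · · · · · · · ·
    · · · · · · · · ·
    · · · · · · · · ·
    █ · · · · · · · ·
    █ · · · · · · · ·
    · █ · · · · · · ·
    · · █ · · · · · ·
    · · · · · · · · ·
    · · · · · · · · ·
T3:
  2·area = 146
  edge (1, 21)→(16, 4): d=(15,-17) top-left  bias=+0
  edge (16, 4)→(14, 16): d=(-2,12) right/bottom  bias=-1
  edge (14, 16)→(1, 21): d=(-13,5) right/bottom  bias=-1
    (7,3)@(15, 7): e=[28,6,112] → █
    (8,3)@(17, 7): e=[62,-18,102] → ·
    (6,4)@(13, 9): e=[24,26,96] → █
    (8,4)@(17, 9): e=[92,-22,76] → ·
    (5,5)@(11, 11): e=[20,46,80] → █
    (7,5)@(15, 11): e=[88,-2,60] → ·
    (4,6)@(9, 13): e=[16,66,64] → █
    (7,6)@(15, 13): e=[118,-6,34] → ·
    (3,7)@(7, 15): e=[12,86,48] → █
    (7,7)@(15, 15): e=[148,-10,8] → ·
    (2,8)@(5, 17): e=[8,106,32] → █
    (6,8)@(13, 17): e=[144,10,-8] → ·
    (0,10)@(1, 21): e=[0,146,0] → ·  [on edge]
  covered (18 px):
    · · · · · · · · ·
    · · · · · · · · ·
    · · · · · · · · ·
    · · · · · · · █ ·
    · · · · · · █ █ ·
    · · · · · █ █ · ·
    · · · · █ █ █ · ·
    · · · █ █ █ █ · ·
    · · █ █ █ █ · · ·
    · █ █ · · · · · ·
    · · · · · · · · ·

Z-buffer (winner per pixel, '.' = empty):
  . . . . . . . . .
  . . . . . . . . .
  . . . 0 . . 1 1 .
  . . . 1 1 1 1 3 .
  . . . . 1 1 3 3 .
  2 . . . . 3 3 0 0
  2 . . . 3 3 3 0 .
  . 2 . 3 3 3 3 . .
  . . 3 3 3 3 . . .
  . 3 3 . . . . . .
  . . . . . . . . .

Result: 0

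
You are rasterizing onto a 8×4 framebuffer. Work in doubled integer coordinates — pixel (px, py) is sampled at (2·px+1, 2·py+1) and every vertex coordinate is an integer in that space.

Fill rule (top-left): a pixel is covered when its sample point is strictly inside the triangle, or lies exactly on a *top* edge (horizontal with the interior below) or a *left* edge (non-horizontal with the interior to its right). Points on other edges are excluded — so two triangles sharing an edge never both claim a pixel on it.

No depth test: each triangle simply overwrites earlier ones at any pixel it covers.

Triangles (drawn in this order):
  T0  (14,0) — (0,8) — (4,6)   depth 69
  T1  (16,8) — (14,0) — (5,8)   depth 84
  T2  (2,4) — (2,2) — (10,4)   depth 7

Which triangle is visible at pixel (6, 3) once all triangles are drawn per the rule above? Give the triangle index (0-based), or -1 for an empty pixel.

T0:
  2·area = 4  (B↔C swapped to make it positive)
  edge (14, 0)→(4, 6): d=(-10,6) right/bottom  bias=-1
  edge (4, 6)→(0, 8): d=(-4,2) right/bottom  bias=-1
  edge (0, 8)→(14, 0): d=(14,-8) top-left  bias=+0
    (4,1)@(9, 3): e=[0,2,2] → ·  [on edge]
  covered (0 px):
    · · · · · · · ·
    · · · · · · · ·
    · · · · · · · ·
    · · · · · · · ·
T1:
  2·area = 88  (B↔C swapped to make it positive)
  edge (16, 8)→(5, 8): d=(-11,0) right/bottom  bias=-1
  edge (5, 8)→(14, 0): d=(9,-8) top-left  bias=+0
  edge (14, 0)→(16, 8): d=(2,8) right/bottom  bias=-1
    (6,0)@(13, 1): e=[77,1,10] → #
    (7,0)@(15, 1): e=[77,17,-6] → ·
    (5,1)@(11, 3): e=[55,3,30] → #
    (7,1)@(15, 3): e=[55,35,-2] → ·
    (4,2)@(9, 5): e=[33,5,50] → #
    (7,2)@(15, 5): e=[33,53,2] → #
    (3,3)@(7, 7): e=[11,7,70] → #
  covered (12 px):
    · · · · · · # ·
    · · · · · # # ·
    · · · · # # # #
    · · · # # # # #
T2:
  2·area = 16
  edge (2, 4)→(2, 2): d=(0,-2) top-left  bias=+0
  edge (2, 2)→(10, 4): d=(8,2) right/bottom  bias=-1
  edge (10, 4)→(2, 4): d=(-8,0) right/bottom  bias=-1
    (1,1)@(3, 3): e=[2,6,8] → #
    (2,1)@(5, 3): e=[6,2,8] → #
    (3,1)@(7, 3): e=[10,-2,8] → ·
    (1,2)@(3, 5): e=[2,22,-8] → ·
    (2,2)@(5, 5): e=[6,18,-8] → ·
  covered (2 px):
    · · · · · · · ·
    · # # · · · · ·
    · · · · · · · ·
    · · · · · · · ·

Z-buffer (winner per pixel, '.' = empty):
  . . . . . . 1 .
  . 2 2 . . 1 1 .
  . . . . 1 1 1 1
  . . . 1 1 1 1 1

Result: 1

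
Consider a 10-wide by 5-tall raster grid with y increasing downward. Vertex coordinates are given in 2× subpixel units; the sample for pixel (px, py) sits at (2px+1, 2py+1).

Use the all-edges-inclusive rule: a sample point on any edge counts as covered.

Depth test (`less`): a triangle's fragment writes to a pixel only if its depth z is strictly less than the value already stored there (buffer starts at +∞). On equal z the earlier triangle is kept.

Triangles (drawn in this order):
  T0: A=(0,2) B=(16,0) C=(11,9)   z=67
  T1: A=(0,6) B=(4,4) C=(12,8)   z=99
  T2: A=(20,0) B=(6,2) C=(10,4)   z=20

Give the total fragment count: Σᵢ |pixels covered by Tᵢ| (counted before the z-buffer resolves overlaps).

T0:
  2·area = 134
  edge (0, 2)→(16, 0): d=(16,-2) inclusive
  edge (16, 0)→(11, 9): d=(-5,9) inclusive
  edge (11, 9)→(0, 2): d=(-11,-7) inclusive
    (4,0)@(9, 1): e=[2,58,74] → X
    (5,0)@(11, 1): e=[6,40,88] → X
    (6,0)@(13, 1): e=[10,22,102] → X
    (7,0)@(15, 1): e=[14,4,116] → X
    (8,0)@(17, 1): e=[18,-14,130] → .
    (1,1)@(3, 3): e=[22,102,10] → X
    (2,1)@(5, 3): e=[26,84,24] → X
    (3,1)@(7, 3): e=[30,66,38] → X
    (7,1)@(15, 3): e=[46,-6,94] → .
    (1,2)@(3, 5): e=[54,92,-12] → .
    (2,2)@(5, 5): e=[58,74,2] → X
    (7,2)@(15, 5): e=[78,-16,72] → .
    (5,4)@(11, 9): e=[134,0,0] → X  [on edge]
  covered (18 px):
    . . . . X X X X . .
    . X X X X X X . . .
    . . X X X X X . . .
    . . . . X X . . . .
    . . . . . X . . . .
T1:
  2·area = 32
  edge (0, 6)→(4, 4): d=(4,-2) inclusive
  edge (4, 4)→(12, 8): d=(8,4) inclusive
  edge (12, 8)→(0, 6): d=(-12,-2) inclusive
    (1,2)@(3, 5): e=[2,12,18] → X
    (2,2)@(5, 5): e=[6,4,22] → X
    (3,2)@(7, 5): e=[10,-4,26] → .
    (1,3)@(3, 7): e=[10,28,-6] → .
    (2,3)@(5, 7): e=[14,20,-2] → .
    (3,3)@(7, 7): e=[18,12,2] → X
    (4,3)@(9, 7): e=[22,4,6] → X
    (5,3)@(11, 7): e=[26,-4,10] → .
    (3,4)@(7, 9): e=[26,28,-22] → .
    (4,4)@(9, 9): e=[30,20,-18] → .
  covered (4 px):
    . . . . . . . . . .
    . . . . . . . . . .
    . X X . . . . . . .
    . . . X X . . . . .
    . . . . . . . . . .
T2:
  2·area = 36  (B↔C swapped to make it positive)
  edge (20, 0)→(10, 4): d=(-10,4) inclusive
  edge (10, 4)→(6, 2): d=(-4,-2) inclusive
  edge (6, 2)→(20, 0): d=(14,-2) inclusive
    (6,0)@(13, 1): e=[18,18,0] → X  [on edge]
    (7,0)@(15, 1): e=[10,22,4] → X
    (8,0)@(17, 1): e=[2,26,8] → X
    (9,0)@(19, 1): e=[-6,30,12] → .
    (4,1)@(9, 3): e=[14,2,20] → X
    (5,1)@(11, 3): e=[6,6,24] → X
    (6,1)@(13, 3): e=[-2,10,28] → .
    (7,1)@(15, 3): e=[-10,14,32] → .
    (8,1)@(17, 3): e=[-18,18,36] → .
    (4,2)@(9, 5): e=[-6,-6,48] → .
    (5,2)@(11, 5): e=[-14,-2,52] → .
  covered (5 px):
    . . . . . . X X X .
    . . . . X X . . . .
    . . . . . . . . . .
    . . . . . . . . . .
    . . . . . . . . . .

Result: 27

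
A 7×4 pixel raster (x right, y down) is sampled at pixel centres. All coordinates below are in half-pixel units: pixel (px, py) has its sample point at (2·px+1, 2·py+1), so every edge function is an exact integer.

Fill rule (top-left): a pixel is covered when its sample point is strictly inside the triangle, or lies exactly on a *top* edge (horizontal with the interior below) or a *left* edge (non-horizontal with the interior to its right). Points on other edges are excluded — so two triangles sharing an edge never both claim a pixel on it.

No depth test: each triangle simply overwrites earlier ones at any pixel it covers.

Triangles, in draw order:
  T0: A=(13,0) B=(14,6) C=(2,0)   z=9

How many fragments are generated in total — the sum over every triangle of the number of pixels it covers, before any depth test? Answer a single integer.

T0:
  2·area = 66
  edge (13, 0)→(14, 6): d=(1,6) right/bottom  bias=-1
  edge (14, 6)→(2, 0): d=(-12,-6) top-left  bias=+0
  edge (2, 0)→(13, 0): d=(11,0) top-left  bias=+0
    (2,0)@(5, 1): e=[49,6,11] → #
    (3,0)@(7, 1): e=[37,18,11] → #
    (4,0)@(9, 1): e=[25,30,11] → #
    (5,0)@(11, 1): e=[13,42,11] → #
    (6,0)@(13, 1): e=[1,54,11] → #
    (2,1)@(5, 3): e=[51,-18,33] → ·
    (3,1)@(7, 3): e=[39,-6,33] → ·
    (4,1)@(9, 3): e=[27,6,33] → #
    (4,2)@(9, 5): e=[29,-18,55] → ·
    (5,2)@(11, 5): e=[17,-6,55] → ·
    (6,2)@(13, 5): e=[5,6,55] → #
    (6,3)@(13, 7): e=[7,-18,77] → ·
  covered (9 px):
    · · # # # # #
    · · · · # # #
    · · · · · · #
    · · · · · · ·

Answer: 9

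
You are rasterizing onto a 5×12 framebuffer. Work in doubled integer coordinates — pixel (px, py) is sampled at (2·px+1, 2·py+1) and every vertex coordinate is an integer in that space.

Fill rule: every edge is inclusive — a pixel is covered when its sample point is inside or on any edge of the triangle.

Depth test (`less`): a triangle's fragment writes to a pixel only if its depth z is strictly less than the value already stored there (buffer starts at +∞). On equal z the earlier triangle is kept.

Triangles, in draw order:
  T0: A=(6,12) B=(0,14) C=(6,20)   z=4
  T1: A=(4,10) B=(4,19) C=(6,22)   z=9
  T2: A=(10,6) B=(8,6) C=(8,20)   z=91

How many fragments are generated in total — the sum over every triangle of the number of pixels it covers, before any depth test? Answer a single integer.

T0:
  2·area = 48  (B↔C swapped to make it positive)
  edge (6, 12)→(6, 20): d=(0,8) inclusive
  edge (6, 20)→(0, 14): d=(-6,-6) inclusive
  edge (0, 14)→(6, 12): d=(6,-2) inclusive
    (4,5)@(9, 11): e=[-24,72,0] → ·  [on edge]
    (1,6)@(3, 13): e=[24,24,0] → #  [on edge]
    (2,6)@(5, 13): e=[8,36,4] → #
    (3,6)@(7, 13): e=[-8,48,8] → ·
    (0,7)@(1, 15): e=[40,0,8] → #  [on edge]
    (3,7)@(7, 15): e=[-8,36,20] → ·
    (0,8)@(1, 17): e=[40,-12,20] → ·
    (1,8)@(3, 17): e=[24,0,24] → #  [on edge]
    (3,8)@(7, 17): e=[-8,24,32] → ·
    (1,9)@(3, 19): e=[24,-12,36] → ·
    (2,9)@(5, 19): e=[8,0,40] → #  [on edge]
    (3,9)@(7, 19): e=[-8,12,44] → ·
    (3,10)@(7, 21): e=[-8,0,56] → ·  [on edge]
    (4,11)@(9, 23): e=[-24,0,72] → ·  [on edge]
  covered (8 px):
    · · · · ·
    · · · · ·
    · · · · ·
    · · · · ·
    · · · · ·
    · · · · ·
    · # # · ·
    # # # · ·
    · # # · ·
    · · # · ·
    · · · · ·
    · · · · ·
T1:
  2·area = 18  (B↔C swapped to make it positive)
  edge (4, 10)→(6, 22): d=(2,12) inclusive
  edge (6, 22)→(4, 19): d=(-2,-3) inclusive
  edge (4, 19)→(4, 10): d=(0,-9) inclusive
    (2,8)@(5, 17): e=[2,7,9] → #
    (3,8)@(7, 17): e=[-22,13,27] → ·
    (2,9)@(5, 19): e=[6,3,9] → #
    (3,9)@(7, 19): e=[-18,9,27] → ·
    (2,10)@(5, 21): e=[10,-1,9] → ·
  covered (2 px):
    · · · · ·
    · · · · ·
    · · · · ·
    · · · · ·
    · · · · ·
    · · · · ·
    · · · · ·
    · · · · ·
    · · # · ·
    · · # · ·
    · · · · ·
    · · · · ·
T2:
  2·area = 28  (B↔C swapped to make it positive)
  edge (10, 6)→(8, 20): d=(-2,14) inclusive
  edge (8, 20)→(8, 6): d=(0,-14) inclusive
  edge (8, 6)→(10, 6): d=(2,0) inclusive
    (4,3)@(9, 7): e=[12,14,2] → #
    (4,4)@(9, 9): e=[8,14,6] → #
    (4,5)@(9, 11): e=[4,14,10] → #
    (4,6)@(9, 13): e=[0,14,14] → #  [on edge]
    (4,7)@(9, 15): e=[-4,14,18] → ·
  covered (4 px):
    · · · · ·
    · · · · ·
    · · · · ·
    · · · · #
    · · · · #
    · · · · #
    · · · · #
    · · · · ·
    · · · · ·
    · · · · ·
    · · · · ·
    · · · · ·

Answer: 14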